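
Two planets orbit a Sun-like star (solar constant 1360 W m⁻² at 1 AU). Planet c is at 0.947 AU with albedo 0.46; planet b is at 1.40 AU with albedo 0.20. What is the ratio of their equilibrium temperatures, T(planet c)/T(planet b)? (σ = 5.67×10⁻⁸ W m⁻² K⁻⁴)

T_eq = [S₀(1−A)/(4σd²)]^(1/4), so T ∝ (1−A)^(1/4) / √d.
T₁ = [1360×0.54/(4×5.67×10⁻⁸×0.947²)]^(1/4) = 245.13 K.
T₂ = [1360×0.80/(4×5.67×10⁻⁸×1.40²)]^(1/4) = 222.42 K.

T₁/T₂ ≈ 1.102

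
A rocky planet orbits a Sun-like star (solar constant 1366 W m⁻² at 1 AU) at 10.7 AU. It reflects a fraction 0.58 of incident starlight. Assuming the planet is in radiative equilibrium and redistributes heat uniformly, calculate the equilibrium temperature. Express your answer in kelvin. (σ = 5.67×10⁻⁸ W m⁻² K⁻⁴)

Flux at 10.7 AU: S = 1366/10.7² = 11.9 W m⁻².
Energy balance: absorbed = emitted ⇒ πR²·S(1−A) = 4πR²·σT_eq⁴, so T_eq⁴ = S(1−A)/(4σ).
T_eq = [11.9 × 0.42 / (4 × 5.67×10⁻⁸)]^(1/4) = (2.21×10⁷)^(1/4) = 68.6 K.

T_eq ≈ 68.6 K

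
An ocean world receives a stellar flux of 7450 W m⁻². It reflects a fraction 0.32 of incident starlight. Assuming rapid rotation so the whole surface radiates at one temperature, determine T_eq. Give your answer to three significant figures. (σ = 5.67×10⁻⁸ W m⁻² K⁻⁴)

T_eq ≈ 387 K

Energy balance: absorbed = emitted ⇒ πR²·S(1−A) = 4πR²·σT_eq⁴, so T_eq⁴ = S(1−A)/(4σ).
T_eq = [7450 × 0.68 / (4 × 5.67×10⁻⁸)]^(1/4) = (2.23×10¹⁰)^(1/4) = 387 K.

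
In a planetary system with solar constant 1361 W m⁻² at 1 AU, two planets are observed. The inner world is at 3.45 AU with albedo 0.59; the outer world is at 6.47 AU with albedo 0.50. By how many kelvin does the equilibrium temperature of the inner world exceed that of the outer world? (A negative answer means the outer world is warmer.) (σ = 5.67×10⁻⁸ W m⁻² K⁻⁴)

T_eq = [S₀(1−A)/(4σd²)]^(1/4), so T ∝ (1−A)^(1/4) / √d.
T₁ = [1361×0.41/(4×5.67×10⁻⁸×3.45²)]^(1/4) = 119.91 K.
T₂ = [1361×0.50/(4×5.67×10⁻⁸×6.47²)]^(1/4) = 92.01 K.

ΔT ≈ 27.9 K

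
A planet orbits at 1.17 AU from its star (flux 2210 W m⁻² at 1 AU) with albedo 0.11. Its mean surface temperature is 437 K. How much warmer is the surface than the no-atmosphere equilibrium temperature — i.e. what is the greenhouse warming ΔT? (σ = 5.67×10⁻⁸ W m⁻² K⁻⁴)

ΔT ≈ 154.9 K

S = 2210/1.17² = 1614 W m⁻².
T_eq = [S(1−A)/(4σ)]^(1/4) = [1614×0.89/(4×5.67×10⁻⁸)]^(1/4) = 282.1 K.
ΔT = T_surf − T_eq = 437 − 282.1.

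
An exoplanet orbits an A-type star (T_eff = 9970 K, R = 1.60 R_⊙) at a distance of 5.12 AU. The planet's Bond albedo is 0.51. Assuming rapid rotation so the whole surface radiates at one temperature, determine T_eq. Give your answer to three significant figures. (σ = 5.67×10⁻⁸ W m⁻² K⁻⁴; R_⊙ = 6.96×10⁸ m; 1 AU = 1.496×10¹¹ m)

R_⋆ = 1.60 × 6.96×10⁸ = 1.11×10⁹ m.
d = 5.12 AU = 7.66×10¹¹ m.
L = 4πR_⋆²σT_⋆⁴ = 4π(1.11×10⁹)² × 5.67×10⁻⁸ × (9970)⁴ = 8.73×10²⁷ W.
S = L/(4πd²) = 1180 W m⁻².
Energy balance: absorbed = emitted ⇒ πR²·S(1−A) = 4πR²·σT_eq⁴, so T_eq⁴ = S(1−A)/(4σ).
T_eq = [1180 × 0.49 / (4 × 5.67×10⁻⁸)]^(1/4) = (2.56×10⁹)^(1/4) = 225 K.

T_eq ≈ 225 K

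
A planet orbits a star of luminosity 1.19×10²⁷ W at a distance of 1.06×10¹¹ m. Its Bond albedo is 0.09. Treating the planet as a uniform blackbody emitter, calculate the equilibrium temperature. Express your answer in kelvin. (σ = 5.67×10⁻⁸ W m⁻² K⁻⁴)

T_eq ≈ 429 K

Flux: S = L/(4πd²) = 1.19×10²⁷/(4π×(1.06×10¹¹)²) = 8430 W m⁻².
Energy balance: absorbed = emitted ⇒ πR²·S(1−A) = 4πR²·σT_eq⁴, so T_eq⁴ = S(1−A)/(4σ).
T_eq = [8430 × 0.91 / (4 × 5.67×10⁻⁸)]^(1/4) = (3.38×10¹⁰)^(1/4) = 429 K.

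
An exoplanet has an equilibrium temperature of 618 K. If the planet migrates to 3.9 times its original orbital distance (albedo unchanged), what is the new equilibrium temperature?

T_eq ≈ 313 K

T_eq ∝ L^(1/4) · d^(−1/2).
T′ = 618 / 3.9^(1/2) = 313 K.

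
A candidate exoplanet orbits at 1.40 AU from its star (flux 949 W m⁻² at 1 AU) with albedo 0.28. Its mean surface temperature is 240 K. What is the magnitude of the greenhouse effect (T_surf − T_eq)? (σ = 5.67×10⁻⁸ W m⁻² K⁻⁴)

ΔT ≈ 42.0 K

S = 949/1.40² = 484.2 W m⁻².
T_eq = [S(1−A)/(4σ)]^(1/4) = [484.2×0.72/(4×5.67×10⁻⁸)]^(1/4) = 198.0 K.
ΔT = T_surf − T_eq = 240 − 198.0.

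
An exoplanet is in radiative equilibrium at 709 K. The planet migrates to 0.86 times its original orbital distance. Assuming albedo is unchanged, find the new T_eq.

T_eq ∝ L^(1/4) · d^(−1/2).
T′ = 709 / 0.86^(1/2) = 765 K.

T_eq ≈ 765 K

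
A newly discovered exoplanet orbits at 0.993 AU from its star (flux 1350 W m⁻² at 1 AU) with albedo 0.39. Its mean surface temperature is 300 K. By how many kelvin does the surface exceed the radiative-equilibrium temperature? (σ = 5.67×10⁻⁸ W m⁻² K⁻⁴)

S = 1350/0.993² = 1369 W m⁻².
T_eq = [S(1−A)/(4σ)]^(1/4) = [1369×0.61/(4×5.67×10⁻⁸)]^(1/4) = 246.3 K.
ΔT = T_surf − T_eq = 300 − 246.3.

ΔT ≈ 53.7 K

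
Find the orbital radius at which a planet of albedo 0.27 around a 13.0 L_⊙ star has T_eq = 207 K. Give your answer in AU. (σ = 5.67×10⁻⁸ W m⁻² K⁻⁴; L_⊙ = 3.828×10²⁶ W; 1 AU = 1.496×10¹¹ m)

L = 13.0 × 3.828×10²⁶ = 4.98×10²⁷ W.
From T_eq⁴ = L(1−A)/(16πσd²): d = √[L(1−A)/(16πσT_eq⁴)].
d = √[4.98×10²⁷ × 0.73 / (16π × 5.67×10⁻⁸ × (207)⁴)] = 8.33×10¹¹ m = 5.57 AU.

d ≈ 5.57 AU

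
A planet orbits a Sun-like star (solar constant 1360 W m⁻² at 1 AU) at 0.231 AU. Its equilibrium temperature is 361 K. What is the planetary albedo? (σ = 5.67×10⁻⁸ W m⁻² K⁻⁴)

A ≈ 0.85

Flux at 0.231 AU: S = 1360/0.231² = 2.55×10⁴ W m⁻².
From T_eq⁴ = S(1−A)/(4σ): 1−A = 4σT_eq⁴/S.
1−A = 4 × 5.67×10⁻⁸ × (361)⁴ / 2.55×10⁴ = 0.151.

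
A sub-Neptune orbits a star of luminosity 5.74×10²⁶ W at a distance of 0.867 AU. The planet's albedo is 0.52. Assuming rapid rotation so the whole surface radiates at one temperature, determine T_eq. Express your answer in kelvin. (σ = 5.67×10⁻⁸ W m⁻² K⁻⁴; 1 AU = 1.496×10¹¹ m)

T_eq ≈ 275 K

d = 0.867 AU = 1.30×10¹¹ m.
Flux: S = L/(4πd²) = 5.74×10²⁶/(4π×(1.30×10¹¹)²) = 2720 W m⁻².
Energy balance: absorbed = emitted ⇒ πR²·S(1−A) = 4πR²·σT_eq⁴, so T_eq⁴ = S(1−A)/(4σ).
T_eq = [2720 × 0.48 / (4 × 5.67×10⁻⁸)]^(1/4) = (5.75×10⁹)^(1/4) = 275 K.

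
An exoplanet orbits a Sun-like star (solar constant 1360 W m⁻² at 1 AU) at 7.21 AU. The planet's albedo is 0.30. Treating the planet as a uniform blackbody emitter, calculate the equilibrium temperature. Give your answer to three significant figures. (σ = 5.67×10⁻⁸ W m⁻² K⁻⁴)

T_eq ≈ 94.8 K

Flux at 7.21 AU: S = 1360/7.21² = 26.2 W m⁻².
Energy balance: absorbed = emitted ⇒ πR²·S(1−A) = 4πR²·σT_eq⁴, so T_eq⁴ = S(1−A)/(4σ).
T_eq = [26.2 × 0.70 / (4 × 5.67×10⁻⁸)]^(1/4) = (8.07×10⁷)^(1/4) = 94.8 K.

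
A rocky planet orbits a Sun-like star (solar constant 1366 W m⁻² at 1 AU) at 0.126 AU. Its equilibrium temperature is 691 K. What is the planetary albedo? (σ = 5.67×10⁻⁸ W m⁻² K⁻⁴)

Flux at 0.126 AU: S = 1366/0.126² = 8.60×10⁴ W m⁻².
From T_eq⁴ = S(1−A)/(4σ): 1−A = 4σT_eq⁴/S.
1−A = 4 × 5.67×10⁻⁸ × (691)⁴ / 8.60×10⁴ = 0.601.

A ≈ 0.40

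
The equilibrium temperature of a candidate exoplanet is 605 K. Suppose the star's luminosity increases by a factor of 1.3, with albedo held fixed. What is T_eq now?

T_eq ∝ L^(1/4) · d^(−1/2).
T′ = 605 × 1.3^(1/4) = 646 K.

T_eq ≈ 646 K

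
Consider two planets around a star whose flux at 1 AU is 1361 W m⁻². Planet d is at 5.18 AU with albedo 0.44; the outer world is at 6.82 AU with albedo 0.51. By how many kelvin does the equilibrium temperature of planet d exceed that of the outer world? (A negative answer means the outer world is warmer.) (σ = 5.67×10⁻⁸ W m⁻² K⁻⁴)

ΔT ≈ 16.6 K

T_eq = [S₀(1−A)/(4σd²)]^(1/4), so T ∝ (1−A)^(1/4) / √d.
T₁ = [1361×0.56/(4×5.67×10⁻⁸×5.18²)]^(1/4) = 105.79 K.
T₂ = [1361×0.49/(4×5.67×10⁻⁸×6.82²)]^(1/4) = 89.17 K.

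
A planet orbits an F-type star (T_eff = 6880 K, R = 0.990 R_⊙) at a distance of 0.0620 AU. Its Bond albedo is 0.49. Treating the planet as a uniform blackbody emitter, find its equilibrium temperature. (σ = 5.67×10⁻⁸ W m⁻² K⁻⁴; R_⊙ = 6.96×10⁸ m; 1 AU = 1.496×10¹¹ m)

R_⋆ = 0.990 × 6.96×10⁸ = 6.89×10⁸ m.
d = 0.0620 AU = 9.28×10⁹ m.
L = 4πR_⋆²σT_⋆⁴ = 4π(6.89×10⁸)² × 5.67×10⁻⁸ × (6880)⁴ = 7.58×10²⁶ W.
S = L/(4πd²) = 7.01×10⁵ W m⁻².
Energy balance: absorbed = emitted ⇒ πR²·S(1−A) = 4πR²·σT_eq⁴, so T_eq⁴ = S(1−A)/(4σ).
T_eq = [7.01×10⁵ × 0.51 / (4 × 5.67×10⁻⁸)]^(1/4) = (1.58×10¹²)^(1/4) = 1120 K.

T_eq ≈ 1120 K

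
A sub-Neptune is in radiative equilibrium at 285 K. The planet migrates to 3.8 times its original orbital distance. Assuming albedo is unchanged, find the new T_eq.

T_eq ≈ 146 K

T_eq ∝ L^(1/4) · d^(−1/2).
T′ = 285 / 3.8^(1/2) = 146 K.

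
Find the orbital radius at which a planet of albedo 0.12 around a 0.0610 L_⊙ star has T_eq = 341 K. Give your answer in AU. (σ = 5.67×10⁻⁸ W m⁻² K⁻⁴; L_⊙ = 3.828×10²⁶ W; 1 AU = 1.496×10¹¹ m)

L = 0.0610 × 3.828×10²⁶ = 2.34×10²⁵ W.
From T_eq⁴ = L(1−A)/(16πσd²): d = √[L(1−A)/(16πσT_eq⁴)].
d = √[2.34×10²⁵ × 0.88 / (16π × 5.67×10⁻⁸ × (341)⁴)] = 2.31×10¹⁰ m = 0.154 AU.

d ≈ 0.154 AU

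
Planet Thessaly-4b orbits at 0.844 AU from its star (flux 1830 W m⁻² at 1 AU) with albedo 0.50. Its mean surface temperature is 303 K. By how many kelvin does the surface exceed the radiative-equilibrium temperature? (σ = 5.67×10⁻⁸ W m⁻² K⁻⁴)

ΔT ≈ 28.7 K

S = 1830/0.844² = 2569 W m⁻².
T_eq = [S(1−A)/(4σ)]^(1/4) = [2569×0.50/(4×5.67×10⁻⁸)]^(1/4) = 274.3 K.
ΔT = T_surf − T_eq = 303 − 274.3.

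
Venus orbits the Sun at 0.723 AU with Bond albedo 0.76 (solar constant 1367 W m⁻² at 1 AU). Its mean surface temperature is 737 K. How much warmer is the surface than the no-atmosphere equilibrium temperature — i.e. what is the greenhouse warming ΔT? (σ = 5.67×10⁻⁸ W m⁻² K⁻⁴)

S = 1367/0.723² = 2615 W m⁻².
T_eq = [S(1−A)/(4σ)]^(1/4) = [2615×0.24/(4×5.67×10⁻⁸)]^(1/4) = 229.4 K.
ΔT = T_surf − T_eq = 737 − 229.4.

ΔT ≈ 507.6 K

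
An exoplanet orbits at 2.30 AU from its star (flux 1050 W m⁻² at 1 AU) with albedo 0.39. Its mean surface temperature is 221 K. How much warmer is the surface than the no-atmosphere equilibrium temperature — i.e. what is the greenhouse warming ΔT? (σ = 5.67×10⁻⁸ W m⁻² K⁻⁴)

S = 1050/2.30² = 198.5 W m⁻².
T_eq = [S(1−A)/(4σ)]^(1/4) = [198.5×0.61/(4×5.67×10⁻⁸)]^(1/4) = 152.0 K.
ΔT = T_surf − T_eq = 221 − 152.0.

ΔT ≈ 69.0 K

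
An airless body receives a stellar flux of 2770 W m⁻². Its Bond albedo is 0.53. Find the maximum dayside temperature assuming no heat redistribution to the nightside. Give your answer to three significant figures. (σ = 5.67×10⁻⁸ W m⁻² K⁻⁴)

T_ss ≈ 389 K

With no redistribution each surface element balances locally: S(1−A) = σT⁴.
T = [2770 × 0.47 / 5.67×10⁻⁸]^(1/4) = (2.30×10¹⁰)^(1/4) = 389 K.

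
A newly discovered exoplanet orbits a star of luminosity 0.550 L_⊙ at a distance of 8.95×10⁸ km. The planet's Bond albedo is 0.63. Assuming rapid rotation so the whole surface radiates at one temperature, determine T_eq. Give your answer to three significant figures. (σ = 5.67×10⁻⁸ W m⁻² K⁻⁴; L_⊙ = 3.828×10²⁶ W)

d = 8.95×10⁸ km = 8.95×10¹¹ m.
L = 0.550 × 3.828×10²⁶ = 2.11×10²⁶ W.
Flux: S = L/(4πd²) = 2.11×10²⁶/(4π×(8.95×10¹¹)²) = 20.9 W m⁻².
Energy balance: absorbed = emitted ⇒ πR²·S(1−A) = 4πR²·σT_eq⁴, so T_eq⁴ = S(1−A)/(4σ).
T_eq = [20.9 × 0.37 / (4 × 5.67×10⁻⁸)]^(1/4) = (3.41×10⁷)^(1/4) = 76.4 K.

T_eq ≈ 76.4 K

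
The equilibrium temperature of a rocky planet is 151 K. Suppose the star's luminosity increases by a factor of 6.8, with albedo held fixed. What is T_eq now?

T_eq ∝ L^(1/4) · d^(−1/2).
T′ = 151 × 6.8^(1/4) = 244 K.

T_eq ≈ 244 K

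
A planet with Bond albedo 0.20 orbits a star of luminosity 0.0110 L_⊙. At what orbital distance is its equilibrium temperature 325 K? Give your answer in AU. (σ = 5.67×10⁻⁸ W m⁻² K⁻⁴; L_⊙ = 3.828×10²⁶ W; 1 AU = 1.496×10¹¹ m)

L = 0.0110 × 3.828×10²⁶ = 4.21×10²⁴ W.
From T_eq⁴ = L(1−A)/(16πσd²): d = √[L(1−A)/(16πσT_eq⁴)].
d = √[4.21×10²⁴ × 0.80 / (16π × 5.67×10⁻⁸ × (325)⁴)] = 1.03×10¹⁰ m = 0.0688 AU.

d ≈ 0.0688 AU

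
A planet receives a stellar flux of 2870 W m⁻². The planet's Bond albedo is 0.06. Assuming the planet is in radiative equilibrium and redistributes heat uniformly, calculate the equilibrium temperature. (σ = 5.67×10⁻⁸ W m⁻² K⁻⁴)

T_eq ≈ 330 K

Energy balance: absorbed = emitted ⇒ πR²·S(1−A) = 4πR²·σT_eq⁴, so T_eq⁴ = S(1−A)/(4σ).
T_eq = [2870 × 0.94 / (4 × 5.67×10⁻⁸)]^(1/4) = (1.19×10¹⁰)^(1/4) = 330 K.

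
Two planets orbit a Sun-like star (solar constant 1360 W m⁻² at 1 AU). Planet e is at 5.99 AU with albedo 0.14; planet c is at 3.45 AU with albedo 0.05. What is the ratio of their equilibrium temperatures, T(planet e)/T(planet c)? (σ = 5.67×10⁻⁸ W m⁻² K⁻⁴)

T_eq = [S₀(1−A)/(4σd²)]^(1/4), so T ∝ (1−A)^(1/4) / √d.
T₁ = [1360×0.86/(4×5.67×10⁻⁸×5.99²)]^(1/4) = 109.49 K.
T₂ = [1360×0.95/(4×5.67×10⁻⁸×3.45²)]^(1/4) = 147.91 K.

T₁/T₂ ≈ 0.740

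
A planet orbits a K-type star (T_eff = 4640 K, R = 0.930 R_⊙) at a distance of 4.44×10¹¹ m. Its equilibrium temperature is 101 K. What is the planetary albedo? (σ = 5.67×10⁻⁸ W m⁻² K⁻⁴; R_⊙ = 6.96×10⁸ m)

R_⋆ = 0.930 × 6.96×10⁸ = 6.47×10⁸ m.
L = 4πR_⋆²σT_⋆⁴ = 4π(6.47×10⁸)² × 5.67×10⁻⁸ × (4640)⁴ = 1.38×10²⁶ W.
S = L/(4πd²) = 55.9 W m⁻².
From T_eq⁴ = S(1−A)/(4σ): 1−A = 4σT_eq⁴/S.
1−A = 4 × 5.67×10⁻⁸ × (101)⁴ / 55.9 = 0.423.

A ≈ 0.58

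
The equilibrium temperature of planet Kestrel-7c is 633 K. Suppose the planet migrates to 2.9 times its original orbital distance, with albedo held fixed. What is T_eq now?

T_eq ∝ L^(1/4) · d^(−1/2).
T′ = 633 / 2.9^(1/2) = 372 K.

T_eq ≈ 372 K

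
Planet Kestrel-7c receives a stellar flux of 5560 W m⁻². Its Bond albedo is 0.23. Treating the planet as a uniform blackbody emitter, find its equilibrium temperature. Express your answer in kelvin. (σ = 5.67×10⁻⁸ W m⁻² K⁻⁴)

Energy balance: absorbed = emitted ⇒ πR²·S(1−A) = 4πR²·σT_eq⁴, so T_eq⁴ = S(1−A)/(4σ).
T_eq = [5560 × 0.77 / (4 × 5.67×10⁻⁸)]^(1/4) = (1.89×10¹⁰)^(1/4) = 371 K.

T_eq ≈ 371 K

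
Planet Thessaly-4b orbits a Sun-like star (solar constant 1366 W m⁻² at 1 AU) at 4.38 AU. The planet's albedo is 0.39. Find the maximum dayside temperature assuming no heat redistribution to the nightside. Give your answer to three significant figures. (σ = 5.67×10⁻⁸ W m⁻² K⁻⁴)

Flux at 4.38 AU: S = 1366/4.38² = 71.2 W m⁻².
With no redistribution each surface element balances locally: S(1−A) = σT⁴.
T = [71.2 × 0.61 / 5.67×10⁻⁸]^(1/4) = (7.66×10⁸)^(1/4) = 166 K.

T_ss ≈ 166 K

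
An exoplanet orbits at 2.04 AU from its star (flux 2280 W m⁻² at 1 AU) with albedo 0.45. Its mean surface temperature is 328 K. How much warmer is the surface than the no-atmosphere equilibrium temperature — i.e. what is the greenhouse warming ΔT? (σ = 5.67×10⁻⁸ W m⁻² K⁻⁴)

ΔT ≈ 137.1 K

S = 2280/2.04² = 547.9 W m⁻².
T_eq = [S(1−A)/(4σ)]^(1/4) = [547.9×0.55/(4×5.67×10⁻⁸)]^(1/4) = 190.9 K.
ΔT = T_surf − T_eq = 328 − 190.9.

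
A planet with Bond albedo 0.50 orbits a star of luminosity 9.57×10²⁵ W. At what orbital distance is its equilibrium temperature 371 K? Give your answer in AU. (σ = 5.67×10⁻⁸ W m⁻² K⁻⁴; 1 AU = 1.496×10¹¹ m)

From T_eq⁴ = L(1−A)/(16πσd²): d = √[L(1−A)/(16πσT_eq⁴)].
d = √[9.57×10²⁵ × 0.50 / (16π × 5.67×10⁻⁸ × (371)⁴)] = 2.98×10¹⁰ m = 0.199 AU.

d ≈ 0.199 AU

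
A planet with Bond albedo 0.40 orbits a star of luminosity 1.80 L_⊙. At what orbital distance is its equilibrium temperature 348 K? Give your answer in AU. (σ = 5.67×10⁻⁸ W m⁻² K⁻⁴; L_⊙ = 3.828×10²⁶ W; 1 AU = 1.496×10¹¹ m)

L = 1.80 × 3.828×10²⁶ = 6.89×10²⁶ W.
From T_eq⁴ = L(1−A)/(16πσd²): d = √[L(1−A)/(16πσT_eq⁴)].
d = √[6.89×10²⁶ × 0.60 / (16π × 5.67×10⁻⁸ × (348)⁴)] = 9.95×10¹⁰ m = 0.665 AU.

d ≈ 0.665 AU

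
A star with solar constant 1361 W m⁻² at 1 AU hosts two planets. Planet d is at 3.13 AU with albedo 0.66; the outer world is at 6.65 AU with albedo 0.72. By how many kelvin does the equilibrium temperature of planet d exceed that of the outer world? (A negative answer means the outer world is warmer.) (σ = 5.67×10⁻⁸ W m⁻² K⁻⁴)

ΔT ≈ 41.6 K

T_eq = [S₀(1−A)/(4σd²)]^(1/4), so T ∝ (1−A)^(1/4) / √d.
T₁ = [1361×0.34/(4×5.67×10⁻⁸×3.13²)]^(1/4) = 120.13 K.
T₂ = [1361×0.28/(4×5.67×10⁻⁸×6.65²)]^(1/4) = 78.51 K.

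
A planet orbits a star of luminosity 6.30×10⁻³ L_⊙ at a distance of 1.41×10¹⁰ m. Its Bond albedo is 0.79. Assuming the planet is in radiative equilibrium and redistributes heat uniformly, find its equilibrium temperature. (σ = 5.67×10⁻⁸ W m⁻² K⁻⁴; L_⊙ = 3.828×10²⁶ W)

L = 6.30×10⁻³ × 3.828×10²⁶ = 2.41×10²⁴ W.
Flux: S = L/(4πd²) = 2.41×10²⁴/(4π×(1.41×10¹⁰)²) = 965 W m⁻².
Energy balance: absorbed = emitted ⇒ πR²·S(1−A) = 4πR²·σT_eq⁴, so T_eq⁴ = S(1−A)/(4σ).
T_eq = [965 × 0.21 / (4 × 5.67×10⁻⁸)]^(1/4) = (8.94×10⁸)^(1/4) = 173 K.

T_eq ≈ 173 K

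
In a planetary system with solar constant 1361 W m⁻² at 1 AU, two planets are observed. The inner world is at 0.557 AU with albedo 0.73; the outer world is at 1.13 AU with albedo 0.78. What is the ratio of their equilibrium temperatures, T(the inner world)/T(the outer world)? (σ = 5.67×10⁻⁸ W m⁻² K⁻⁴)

T_eq = [S₀(1−A)/(4σd²)]^(1/4), so T ∝ (1−A)^(1/4) / √d.
T₁ = [1361×0.27/(4×5.67×10⁻⁸×0.557²)]^(1/4) = 268.82 K.
T₂ = [1361×0.22/(4×5.67×10⁻⁸×1.13²)]^(1/4) = 179.32 K.

T₁/T₂ ≈ 1.499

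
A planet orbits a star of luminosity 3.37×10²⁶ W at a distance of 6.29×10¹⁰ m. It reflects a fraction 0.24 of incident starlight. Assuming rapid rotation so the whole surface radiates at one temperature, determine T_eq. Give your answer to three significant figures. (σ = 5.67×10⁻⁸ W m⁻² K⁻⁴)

Flux: S = L/(4πd²) = 3.37×10²⁶/(4π×(6.29×10¹⁰)²) = 6780 W m⁻².
Energy balance: absorbed = emitted ⇒ πR²·S(1−A) = 4πR²·σT_eq⁴, so T_eq⁴ = S(1−A)/(4σ).
T_eq = [6780 × 0.76 / (4 × 5.67×10⁻⁸)]^(1/4) = (2.27×10¹⁰)^(1/4) = 388 K.

T_eq ≈ 388 K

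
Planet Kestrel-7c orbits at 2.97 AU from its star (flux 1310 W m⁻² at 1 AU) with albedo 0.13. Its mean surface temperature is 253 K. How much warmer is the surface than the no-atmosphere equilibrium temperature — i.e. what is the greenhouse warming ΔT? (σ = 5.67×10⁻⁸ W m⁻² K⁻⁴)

S = 1310/2.97² = 148.5 W m⁻².
T_eq = [S(1−A)/(4σ)]^(1/4) = [148.5×0.87/(4×5.67×10⁻⁸)]^(1/4) = 154.5 K.
ΔT = T_surf − T_eq = 253 − 154.5.

ΔT ≈ 98.5 K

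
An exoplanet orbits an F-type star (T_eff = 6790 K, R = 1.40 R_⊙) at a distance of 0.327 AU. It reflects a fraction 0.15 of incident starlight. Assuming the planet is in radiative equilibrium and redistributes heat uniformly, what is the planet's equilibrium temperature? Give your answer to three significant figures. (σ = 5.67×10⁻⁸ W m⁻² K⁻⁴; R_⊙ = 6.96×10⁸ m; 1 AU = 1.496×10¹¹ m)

R_⋆ = 1.40 × 6.96×10⁸ = 9.74×10⁸ m.
d = 0.327 AU = 4.89×10¹⁰ m.
L = 4πR_⋆²σT_⋆⁴ = 4π(9.74×10⁸)² × 5.67×10⁻⁸ × (6790)⁴ = 1.44×10²⁷ W.
S = L/(4πd²) = 4.78×10⁴ W m⁻².
Energy balance: absorbed = emitted ⇒ πR²·S(1−A) = 4πR²·σT_eq⁴, so T_eq⁴ = S(1−A)/(4σ).
T_eq = [4.78×10⁴ × 0.85 / (4 × 5.67×10⁻⁸)]^(1/4) = (1.79×10¹¹)^(1/4) = 651 K.

T_eq ≈ 651 K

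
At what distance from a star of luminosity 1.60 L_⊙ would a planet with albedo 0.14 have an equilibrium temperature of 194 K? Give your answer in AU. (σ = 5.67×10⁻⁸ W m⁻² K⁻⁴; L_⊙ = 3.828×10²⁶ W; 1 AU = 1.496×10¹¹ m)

L = 1.60 × 3.828×10²⁶ = 6.12×10²⁶ W.
From T_eq⁴ = L(1−A)/(16πσd²): d = √[L(1−A)/(16πσT_eq⁴)].
d = √[6.12×10²⁶ × 0.86 / (16π × 5.67×10⁻⁸ × (194)⁴)] = 3.61×10¹¹ m = 2.41 AU.

d ≈ 2.41 AU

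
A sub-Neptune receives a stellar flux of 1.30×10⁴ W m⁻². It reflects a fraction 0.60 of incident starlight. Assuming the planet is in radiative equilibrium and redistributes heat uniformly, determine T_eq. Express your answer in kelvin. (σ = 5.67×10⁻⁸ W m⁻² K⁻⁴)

T_eq ≈ 389 K

Energy balance: absorbed = emitted ⇒ πR²·S(1−A) = 4πR²·σT_eq⁴, so T_eq⁴ = S(1−A)/(4σ).
T_eq = [1.30×10⁴ × 0.40 / (4 × 5.67×10⁻⁸)]^(1/4) = (2.29×10¹⁰)^(1/4) = 389 K.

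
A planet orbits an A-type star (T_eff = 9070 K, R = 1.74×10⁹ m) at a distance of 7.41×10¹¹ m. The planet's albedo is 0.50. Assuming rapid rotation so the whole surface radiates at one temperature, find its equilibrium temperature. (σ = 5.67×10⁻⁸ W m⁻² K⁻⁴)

T_eq ≈ 261 K

L = 4πR_⋆²σT_⋆⁴ = 4π(1.74×10⁹)² × 5.67×10⁻⁸ × (9070)⁴ = 1.46×10²⁸ W.
S = L/(4πd²) = 2120 W m⁻².
Energy balance: absorbed = emitted ⇒ πR²·S(1−A) = 4πR²·σT_eq⁴, so T_eq⁴ = S(1−A)/(4σ).
T_eq = [2120 × 0.50 / (4 × 5.67×10⁻⁸)]^(1/4) = (4.66×10⁹)^(1/4) = 261 K.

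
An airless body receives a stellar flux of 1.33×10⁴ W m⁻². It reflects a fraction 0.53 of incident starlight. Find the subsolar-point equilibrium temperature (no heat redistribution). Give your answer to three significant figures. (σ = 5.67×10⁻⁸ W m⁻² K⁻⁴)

T_ss ≈ 576 K

At the subsolar point the surface absorbs S(1−A) and emits σT⁴ per unit area — no factor of 4, since only the local patch is in balance.
T = [1.33×10⁴ × 0.47 / 5.67×10⁻⁸]^(1/4) = (1.10×10¹¹)^(1/4) = 576 K.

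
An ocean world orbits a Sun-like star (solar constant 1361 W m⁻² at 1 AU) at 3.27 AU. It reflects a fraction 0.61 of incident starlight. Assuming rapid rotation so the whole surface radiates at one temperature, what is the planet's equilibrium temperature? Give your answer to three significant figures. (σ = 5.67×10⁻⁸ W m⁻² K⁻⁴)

Flux at 3.27 AU: S = 1361/3.27² = 127 W m⁻².
Energy balance: absorbed = emitted ⇒ πR²·S(1−A) = 4πR²·σT_eq⁴, so T_eq⁴ = S(1−A)/(4σ).
T_eq = [127 × 0.39 / (4 × 5.67×10⁻⁸)]^(1/4) = (2.19×10⁸)^(1/4) = 122 K.

T_eq ≈ 122 K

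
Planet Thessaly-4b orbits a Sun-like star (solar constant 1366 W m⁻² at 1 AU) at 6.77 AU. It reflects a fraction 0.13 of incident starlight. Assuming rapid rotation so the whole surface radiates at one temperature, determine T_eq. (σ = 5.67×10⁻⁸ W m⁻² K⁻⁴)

Flux at 6.77 AU: S = 1366/6.77² = 29.8 W m⁻².
Energy balance: absorbed = emitted ⇒ πR²·S(1−A) = 4πR²·σT_eq⁴, so T_eq⁴ = S(1−A)/(4σ).
T_eq = [29.8 × 0.87 / (4 × 5.67×10⁻⁸)]^(1/4) = (1.14×10⁸)^(1/4) = 103 K.

T_eq ≈ 103 K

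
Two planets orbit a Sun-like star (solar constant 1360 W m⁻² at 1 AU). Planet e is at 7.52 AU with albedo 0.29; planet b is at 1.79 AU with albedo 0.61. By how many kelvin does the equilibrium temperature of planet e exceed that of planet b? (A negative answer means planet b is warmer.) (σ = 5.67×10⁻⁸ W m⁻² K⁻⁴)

T_eq = [S₀(1−A)/(4σd²)]^(1/4), so T ∝ (1−A)^(1/4) / √d.
T₁ = [1360×0.71/(4×5.67×10⁻⁸×7.52²)]^(1/4) = 93.15 K.
T₂ = [1360×0.39/(4×5.67×10⁻⁸×1.79²)]^(1/4) = 164.37 K.

ΔT ≈ -71.2 K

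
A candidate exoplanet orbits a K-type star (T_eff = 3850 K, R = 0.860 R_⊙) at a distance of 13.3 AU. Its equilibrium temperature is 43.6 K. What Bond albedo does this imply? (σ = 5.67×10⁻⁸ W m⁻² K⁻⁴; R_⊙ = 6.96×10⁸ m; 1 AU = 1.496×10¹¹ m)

R_⋆ = 0.860 × 6.96×10⁸ = 5.99×10⁸ m.
d = 13.3 AU = 1.99×10¹² m.
L = 4πR_⋆²σT_⋆⁴ = 4π(5.99×10⁸)² × 5.67×10⁻⁸ × (3850)⁴ = 5.61×10²⁵ W.
S = L/(4πd²) = 1.13 W m⁻².
From T_eq⁴ = S(1−A)/(4σ): 1−A = 4σT_eq⁴/S.
1−A = 4 × 5.67×10⁻⁸ × (43.6)⁴ / 1.13 = 0.727.

A ≈ 0.27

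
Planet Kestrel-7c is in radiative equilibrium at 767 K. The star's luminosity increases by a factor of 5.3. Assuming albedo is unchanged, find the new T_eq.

T_eq ≈ 1160 K

T_eq ∝ L^(1/4) · d^(−1/2).
T′ = 767 × 5.3^(1/4) = 1160 K.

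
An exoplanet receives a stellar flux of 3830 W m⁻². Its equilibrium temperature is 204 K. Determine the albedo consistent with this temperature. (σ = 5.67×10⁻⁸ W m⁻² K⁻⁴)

From T_eq⁴ = S(1−A)/(4σ): 1−A = 4σT_eq⁴/S.
1−A = 4 × 5.67×10⁻⁸ × (204)⁴ / 3830 = 0.103.

A ≈ 0.90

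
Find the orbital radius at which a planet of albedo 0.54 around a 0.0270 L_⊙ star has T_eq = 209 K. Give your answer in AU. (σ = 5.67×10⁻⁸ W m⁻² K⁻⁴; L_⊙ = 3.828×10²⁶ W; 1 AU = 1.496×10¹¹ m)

L = 0.0270 × 3.828×10²⁶ = 1.03×10²⁵ W.
From T_eq⁴ = L(1−A)/(16πσd²): d = √[L(1−A)/(16πσT_eq⁴)].
d = √[1.03×10²⁵ × 0.46 / (16π × 5.67×10⁻⁸ × (209)⁴)] = 2.96×10¹⁰ m = 0.198 AU.

d ≈ 0.198 AU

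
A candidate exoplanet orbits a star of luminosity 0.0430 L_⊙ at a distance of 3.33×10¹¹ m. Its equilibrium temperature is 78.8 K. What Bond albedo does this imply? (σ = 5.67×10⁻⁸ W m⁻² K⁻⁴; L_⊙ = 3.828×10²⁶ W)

L = 0.0430 × 3.828×10²⁶ = 1.65×10²⁵ W.
Flux: S = L/(4πd²) = 1.65×10²⁵/(4π×(3.33×10¹¹)²) = 11.8 W m⁻².
From T_eq⁴ = S(1−A)/(4σ): 1−A = 4σT_eq⁴/S.
1−A = 4 × 5.67×10⁻⁸ × (78.8)⁴ / 11.8 = 0.740.

A ≈ 0.26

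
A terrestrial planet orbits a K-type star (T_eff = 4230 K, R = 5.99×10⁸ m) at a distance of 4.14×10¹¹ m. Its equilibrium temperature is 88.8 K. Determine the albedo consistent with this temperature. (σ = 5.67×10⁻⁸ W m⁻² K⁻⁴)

A ≈ 0.63

L = 4πR_⋆²σT_⋆⁴ = 4π(5.99×10⁸)² × 5.67×10⁻⁸ × (4230)⁴ = 8.18×10²⁵ W.
S = L/(4πd²) = 38.0 W m⁻².
From T_eq⁴ = S(1−A)/(4σ): 1−A = 4σT_eq⁴/S.
1−A = 4 × 5.67×10⁻⁸ × (88.8)⁴ / 38.0 = 0.371.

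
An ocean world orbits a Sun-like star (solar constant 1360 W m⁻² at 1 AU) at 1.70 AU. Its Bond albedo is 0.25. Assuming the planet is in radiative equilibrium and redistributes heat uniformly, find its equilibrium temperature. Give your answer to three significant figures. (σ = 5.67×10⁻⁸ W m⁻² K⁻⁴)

T_eq ≈ 199 K

Flux at 1.70 AU: S = 1360/1.70² = 471 W m⁻².
Energy balance: absorbed = emitted ⇒ πR²·S(1−A) = 4πR²·σT_eq⁴, so T_eq⁴ = S(1−A)/(4σ).
T_eq = [471 × 0.75 / (4 × 5.67×10⁻⁸)]^(1/4) = (1.56×10⁹)^(1/4) = 199 K.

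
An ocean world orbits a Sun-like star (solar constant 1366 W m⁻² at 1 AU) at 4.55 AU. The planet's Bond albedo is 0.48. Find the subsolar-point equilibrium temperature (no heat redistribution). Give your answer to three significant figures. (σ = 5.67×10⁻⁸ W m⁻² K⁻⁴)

T_ss ≈ 157 K

Flux at 4.55 AU: S = 1366/4.55² = 66.0 W m⁻².
At the subsolar point the surface absorbs S(1−A) and emits σT⁴ per unit area — no factor of 4, since only the local patch is in balance.
T = [66.0 × 0.52 / 5.67×10⁻⁸]^(1/4) = (6.05×10⁸)^(1/4) = 157 K.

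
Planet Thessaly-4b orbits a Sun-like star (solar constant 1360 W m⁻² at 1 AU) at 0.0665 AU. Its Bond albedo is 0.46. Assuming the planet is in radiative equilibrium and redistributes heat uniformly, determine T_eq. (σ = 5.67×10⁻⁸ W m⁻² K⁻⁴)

Flux at 0.0665 AU: S = 1360/0.0665² = 3.08×10⁵ W m⁻².
Energy balance: absorbed = emitted ⇒ πR²·S(1−A) = 4πR²·σT_eq⁴, so T_eq⁴ = S(1−A)/(4σ).
T_eq = [3.08×10⁵ × 0.54 / (4 × 5.67×10⁻⁸)]^(1/4) = (7.32×10¹¹)^(1/4) = 925 K.

T_eq ≈ 925 K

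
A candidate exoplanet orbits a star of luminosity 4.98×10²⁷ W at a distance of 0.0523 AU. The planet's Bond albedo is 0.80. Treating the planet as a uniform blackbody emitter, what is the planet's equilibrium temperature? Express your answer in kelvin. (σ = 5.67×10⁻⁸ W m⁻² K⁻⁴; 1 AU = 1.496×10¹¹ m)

T_eq ≈ 1550 K

d = 0.0523 AU = 7.82×10⁹ m.
Flux: S = L/(4πd²) = 4.98×10²⁷/(4π×(7.82×10⁹)²) = 6.47×10⁶ W m⁻².
Energy balance: absorbed = emitted ⇒ πR²·S(1−A) = 4πR²·σT_eq⁴, so T_eq⁴ = S(1−A)/(4σ).
T_eq = [6.47×10⁶ × 0.20 / (4 × 5.67×10⁻⁸)]^(1/4) = (5.71×10¹²)^(1/4) = 1550 K.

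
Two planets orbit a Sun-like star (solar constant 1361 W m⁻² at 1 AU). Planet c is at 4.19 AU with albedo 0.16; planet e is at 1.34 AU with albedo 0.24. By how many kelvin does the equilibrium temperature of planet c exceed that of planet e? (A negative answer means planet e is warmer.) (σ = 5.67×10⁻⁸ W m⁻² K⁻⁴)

ΔT ≈ -94.3 K

T_eq = [S₀(1−A)/(4σd²)]^(1/4), so T ∝ (1−A)^(1/4) / √d.
T₁ = [1361×0.84/(4×5.67×10⁻⁸×4.19²)]^(1/4) = 130.17 K.
T₂ = [1361×0.76/(4×5.67×10⁻⁸×1.34²)]^(1/4) = 224.49 K.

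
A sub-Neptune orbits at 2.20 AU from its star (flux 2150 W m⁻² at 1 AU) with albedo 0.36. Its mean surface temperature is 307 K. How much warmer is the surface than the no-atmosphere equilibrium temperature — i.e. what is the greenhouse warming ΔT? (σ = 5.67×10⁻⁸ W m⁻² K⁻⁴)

S = 2150/2.20² = 444.2 W m⁻².
T_eq = [S(1−A)/(4σ)]^(1/4) = [444.2×0.64/(4×5.67×10⁻⁸)]^(1/4) = 188.2 K.
ΔT = T_surf − T_eq = 307 − 188.2.

ΔT ≈ 118.8 K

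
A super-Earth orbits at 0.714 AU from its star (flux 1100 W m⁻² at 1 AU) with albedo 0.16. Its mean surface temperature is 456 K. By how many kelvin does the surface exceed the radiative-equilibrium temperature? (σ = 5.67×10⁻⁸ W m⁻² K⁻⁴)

S = 1100/0.714² = 2158 W m⁻².
T_eq = [S(1−A)/(4σ)]^(1/4) = [2158×0.84/(4×5.67×10⁻⁸)]^(1/4) = 299.0 K.
ΔT = T_surf − T_eq = 456 − 299.0.

ΔT ≈ 157.0 K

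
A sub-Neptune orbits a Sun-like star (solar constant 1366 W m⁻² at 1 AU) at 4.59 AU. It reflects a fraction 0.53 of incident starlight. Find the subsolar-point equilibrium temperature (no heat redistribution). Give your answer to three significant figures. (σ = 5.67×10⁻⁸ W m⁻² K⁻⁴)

Flux at 4.59 AU: S = 1366/4.59² = 64.8 W m⁻².
At the subsolar point the surface absorbs S(1−A) and emits σT⁴ per unit area — no factor of 4, since only the local patch is in balance.
T = [64.8 × 0.47 / 5.67×10⁻⁸]^(1/4) = (5.37×10⁸)^(1/4) = 152 K.

T_ss ≈ 152 K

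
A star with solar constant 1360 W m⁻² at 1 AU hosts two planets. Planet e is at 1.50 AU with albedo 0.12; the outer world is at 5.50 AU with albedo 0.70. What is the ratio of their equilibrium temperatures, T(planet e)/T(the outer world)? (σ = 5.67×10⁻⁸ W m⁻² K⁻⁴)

T_eq = [S₀(1−A)/(4σd²)]^(1/4), so T ∝ (1−A)^(1/4) / √d.
T₁ = [1360×0.88/(4×5.67×10⁻⁸×1.50²)]^(1/4) = 220.06 K.
T₂ = [1360×0.30/(4×5.67×10⁻⁸×5.50²)]^(1/4) = 87.82 K.

T₁/T₂ ≈ 2.506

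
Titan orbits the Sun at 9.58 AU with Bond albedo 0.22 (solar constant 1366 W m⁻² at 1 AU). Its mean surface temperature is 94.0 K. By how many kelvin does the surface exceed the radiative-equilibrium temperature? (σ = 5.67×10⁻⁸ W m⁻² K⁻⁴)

S = 1366/9.58² = 14.88 W m⁻².
T_eq = [S(1−A)/(4σ)]^(1/4) = [14.88×0.78/(4×5.67×10⁻⁸)]^(1/4) = 84.6 K.
ΔT = T_surf − T_eq = 94 − 84.6.

ΔT ≈ 9.4 K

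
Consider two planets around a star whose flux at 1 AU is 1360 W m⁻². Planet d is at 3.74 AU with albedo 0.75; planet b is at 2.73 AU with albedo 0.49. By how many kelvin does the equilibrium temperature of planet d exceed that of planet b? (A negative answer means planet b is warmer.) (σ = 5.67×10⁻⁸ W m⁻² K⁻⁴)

ΔT ≈ -40.6 K

T_eq = [S₀(1−A)/(4σd²)]^(1/4), so T ∝ (1−A)^(1/4) / √d.
T₁ = [1360×0.25/(4×5.67×10⁻⁸×3.74²)]^(1/4) = 101.75 K.
T₂ = [1360×0.51/(4×5.67×10⁻⁸×2.73²)]^(1/4) = 142.33 K.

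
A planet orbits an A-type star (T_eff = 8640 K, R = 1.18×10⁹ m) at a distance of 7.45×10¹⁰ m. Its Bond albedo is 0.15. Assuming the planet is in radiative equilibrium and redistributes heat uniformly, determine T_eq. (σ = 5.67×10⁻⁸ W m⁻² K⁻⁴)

L = 4πR_⋆²σT_⋆⁴ = 4π(1.18×10⁹)² × 5.67×10⁻⁸ × (8640)⁴ = 5.53×10²⁷ W.
S = L/(4πd²) = 7.93×10⁴ W m⁻².
Energy balance: absorbed = emitted ⇒ πR²·S(1−A) = 4πR²·σT_eq⁴, so T_eq⁴ = S(1−A)/(4σ).
T_eq = [7.93×10⁴ × 0.85 / (4 × 5.67×10⁻⁸)]^(1/4) = (2.97×10¹¹)^(1/4) = 738 K.

T_eq ≈ 738 K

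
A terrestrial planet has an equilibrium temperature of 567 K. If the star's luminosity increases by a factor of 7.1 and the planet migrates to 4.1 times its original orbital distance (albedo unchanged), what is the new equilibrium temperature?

T_eq ∝ L^(1/4) · d^(−1/2).
T′ = 567 × 7.1^(1/4) / 4.1^(1/2) = 457 K.

T_eq ≈ 457 K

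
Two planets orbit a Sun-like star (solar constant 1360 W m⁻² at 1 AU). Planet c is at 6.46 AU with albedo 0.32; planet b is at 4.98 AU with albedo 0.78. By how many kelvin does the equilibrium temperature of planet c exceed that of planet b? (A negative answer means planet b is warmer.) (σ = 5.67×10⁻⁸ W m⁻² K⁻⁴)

ΔT ≈ 14.0 K

T_eq = [S₀(1−A)/(4σd²)]^(1/4), so T ∝ (1−A)^(1/4) / √d.
T₁ = [1360×0.68/(4×5.67×10⁻⁸×6.46²)]^(1/4) = 99.42 K.
T₂ = [1360×0.22/(4×5.67×10⁻⁸×4.98²)]^(1/4) = 85.40 K.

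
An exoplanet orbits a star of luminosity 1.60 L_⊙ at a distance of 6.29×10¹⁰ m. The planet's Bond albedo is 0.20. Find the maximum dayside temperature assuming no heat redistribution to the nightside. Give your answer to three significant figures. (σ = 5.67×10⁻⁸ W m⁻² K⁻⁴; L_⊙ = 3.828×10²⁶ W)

L = 1.60 × 3.828×10²⁶ = 6.12×10²⁶ W.
Flux: S = L/(4πd²) = 6.12×10²⁶/(4π×(6.29×10¹⁰)²) = 1.23×10⁴ W m⁻².
With no redistribution each surface element balances locally: S(1−A) = σT⁴.
T = [1.23×10⁴ × 0.80 / 5.67×10⁻⁸]^(1/4) = (1.74×10¹¹)^(1/4) = 646 K.

T_ss ≈ 646 K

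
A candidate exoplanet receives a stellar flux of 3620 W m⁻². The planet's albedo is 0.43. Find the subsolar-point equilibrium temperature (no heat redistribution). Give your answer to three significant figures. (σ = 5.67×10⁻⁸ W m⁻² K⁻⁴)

T_ss ≈ 437 K

At the subsolar point the surface absorbs S(1−A) and emits σT⁴ per unit area — no factor of 4, since only the local patch is in balance.
T = [3620 × 0.57 / 5.67×10⁻⁸]^(1/4) = (3.64×10¹⁰)^(1/4) = 437 K.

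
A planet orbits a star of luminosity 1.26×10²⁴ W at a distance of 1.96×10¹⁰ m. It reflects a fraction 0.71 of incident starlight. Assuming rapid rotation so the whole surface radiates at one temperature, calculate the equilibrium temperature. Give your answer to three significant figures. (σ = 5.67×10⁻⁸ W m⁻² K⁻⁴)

T_eq ≈ 135 K

Flux: S = L/(4πd²) = 1.26×10²⁴/(4π×(1.96×10¹⁰)²) = 261 W m⁻².
Energy balance: absorbed = emitted ⇒ πR²·S(1−A) = 4πR²·σT_eq⁴, so T_eq⁴ = S(1−A)/(4σ).
T_eq = [261 × 0.29 / (4 × 5.67×10⁻⁸)]^(1/4) = (3.34×10⁸)^(1/4) = 135 K.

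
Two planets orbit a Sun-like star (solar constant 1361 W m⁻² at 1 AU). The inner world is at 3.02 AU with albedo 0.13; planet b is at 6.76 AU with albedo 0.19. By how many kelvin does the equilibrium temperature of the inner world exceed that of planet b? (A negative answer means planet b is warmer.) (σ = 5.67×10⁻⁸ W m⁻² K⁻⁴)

ΔT ≈ 53.1 K

T_eq = [S₀(1−A)/(4σd²)]^(1/4), so T ∝ (1−A)^(1/4) / √d.
T₁ = [1361×0.87/(4×5.67×10⁻⁸×3.02²)]^(1/4) = 154.68 K.
T₂ = [1361×0.81/(4×5.67×10⁻⁸×6.76²)]^(1/4) = 101.56 K.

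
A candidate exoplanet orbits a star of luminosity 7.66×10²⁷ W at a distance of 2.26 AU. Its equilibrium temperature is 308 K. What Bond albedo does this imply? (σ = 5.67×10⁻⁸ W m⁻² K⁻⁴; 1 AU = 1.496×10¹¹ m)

d = 2.26 AU = 3.38×10¹¹ m.
Flux: S = L/(4πd²) = 7.66×10²⁷/(4π×(3.38×10¹¹)²) = 5330 W m⁻².
From T_eq⁴ = S(1−A)/(4σ): 1−A = 4σT_eq⁴/S.
1−A = 4 × 5.67×10⁻⁸ × (308)⁴ / 5330 = 0.383.

A ≈ 0.62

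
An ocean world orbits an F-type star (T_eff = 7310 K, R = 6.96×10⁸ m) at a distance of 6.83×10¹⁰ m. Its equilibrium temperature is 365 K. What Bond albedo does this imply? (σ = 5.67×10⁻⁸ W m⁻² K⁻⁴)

L = 4πR_⋆²σT_⋆⁴ = 4π(6.96×10⁸)² × 5.67×10⁻⁸ × (7310)⁴ = 9.86×10²⁶ W.
S = L/(4πd²) = 1.68×10⁴ W m⁻².
From T_eq⁴ = S(1−A)/(4σ): 1−A = 4σT_eq⁴/S.
1−A = 4 × 5.67×10⁻⁸ × (365)⁴ / 1.68×10⁴ = 0.239.

A ≈ 0.76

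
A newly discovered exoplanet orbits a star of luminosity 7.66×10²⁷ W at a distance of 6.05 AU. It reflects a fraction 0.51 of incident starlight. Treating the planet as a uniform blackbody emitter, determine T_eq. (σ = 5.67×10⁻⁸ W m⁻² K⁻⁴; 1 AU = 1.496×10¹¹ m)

d = 6.05 AU = 9.05×10¹¹ m.
Flux: S = L/(4πd²) = 7.66×10²⁷/(4π×(9.05×10¹¹)²) = 744 W m⁻².
Energy balance: absorbed = emitted ⇒ πR²·S(1−A) = 4πR²·σT_eq⁴, so T_eq⁴ = S(1−A)/(4σ).
T_eq = [744 × 0.49 / (4 × 5.67×10⁻⁸)]^(1/4) = (1.61×10⁹)^(1/4) = 200 K.

T_eq ≈ 200 K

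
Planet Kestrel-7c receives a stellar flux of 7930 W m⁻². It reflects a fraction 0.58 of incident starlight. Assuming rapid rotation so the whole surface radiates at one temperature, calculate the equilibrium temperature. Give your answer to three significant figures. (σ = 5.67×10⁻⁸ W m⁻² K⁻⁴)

Energy balance: absorbed = emitted ⇒ πR²·S(1−A) = 4πR²·σT_eq⁴, so T_eq⁴ = S(1−A)/(4σ).
T_eq = [7930 × 0.42 / (4 × 5.67×10⁻⁸)]^(1/4) = (1.47×10¹⁰)^(1/4) = 348 K.

T_eq ≈ 348 K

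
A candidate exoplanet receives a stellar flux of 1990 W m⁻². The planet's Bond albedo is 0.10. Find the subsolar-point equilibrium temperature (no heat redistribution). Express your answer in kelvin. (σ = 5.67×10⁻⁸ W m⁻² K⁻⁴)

At the subsolar point the surface absorbs S(1−A) and emits σT⁴ per unit area — no factor of 4, since only the local patch is in balance.
T = [1990 × 0.90 / 5.67×10⁻⁸]^(1/4) = (3.16×10¹⁰)^(1/4) = 422 K.

T_ss ≈ 422 K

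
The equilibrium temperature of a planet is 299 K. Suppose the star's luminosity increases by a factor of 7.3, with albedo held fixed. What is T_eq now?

T_eq ≈ 491 K

T_eq ∝ L^(1/4) · d^(−1/2).
T′ = 299 × 7.3^(1/4) = 491 K.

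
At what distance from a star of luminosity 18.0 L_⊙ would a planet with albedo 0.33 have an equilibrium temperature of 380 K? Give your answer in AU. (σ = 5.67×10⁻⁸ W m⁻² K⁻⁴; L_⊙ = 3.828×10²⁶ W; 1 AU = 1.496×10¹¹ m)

L = 18.0 × 3.828×10²⁶ = 6.89×10²⁷ W.
From T_eq⁴ = L(1−A)/(16πσd²): d = √[L(1−A)/(16πσT_eq⁴)].
d = √[6.89×10²⁷ × 0.67 / (16π × 5.67×10⁻⁸ × (380)⁴)] = 2.79×10¹¹ m = 1.86 AU.

d ≈ 1.86 AU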